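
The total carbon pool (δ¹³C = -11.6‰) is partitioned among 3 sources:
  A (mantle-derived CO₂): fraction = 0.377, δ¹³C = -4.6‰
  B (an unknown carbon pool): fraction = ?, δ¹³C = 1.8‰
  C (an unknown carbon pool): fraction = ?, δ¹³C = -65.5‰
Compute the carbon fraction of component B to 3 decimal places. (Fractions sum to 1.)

0.460

Let f_B and f_C be the unknown fractions; fractions sum to 1 so f_B + f_C = 0.623.
Mass balance: Σ fᵢ·δᵢ = δ_bulk ⇒ f_B·(1.8) + f_C·(-65.5) = -11.6 − (-1.734) = -9.866
Substitute f_C = 0.623 − f_B:
f_B·(1.8 − -65.5) = -9.866 − 0.623×(-65.5) = 30.941
f_B = 30.941 / 67.3 = 0.4597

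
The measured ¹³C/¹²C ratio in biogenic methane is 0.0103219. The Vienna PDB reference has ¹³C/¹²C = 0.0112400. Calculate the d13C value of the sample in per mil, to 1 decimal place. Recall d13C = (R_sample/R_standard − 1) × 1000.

d13C = (R_sample / R_standard − 1) × 1000
R_sample / R_standard = 0.0103219 / 0.0112400 = 0.918319
d13C = (0.918319 − 1) × 1000 = -81.68 per mil

-81.7 per mil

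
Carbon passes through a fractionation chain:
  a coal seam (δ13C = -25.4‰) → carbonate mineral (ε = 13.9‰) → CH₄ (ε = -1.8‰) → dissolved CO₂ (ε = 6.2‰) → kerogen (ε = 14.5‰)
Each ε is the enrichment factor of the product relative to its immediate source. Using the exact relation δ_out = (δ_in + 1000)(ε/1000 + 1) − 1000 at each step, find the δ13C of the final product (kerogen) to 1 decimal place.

6.9‰

step 1: δ = (-25.40 + 1000)·(13.9/1000 + 1) − 1000 = -11.85‰
step 2: δ = (-11.85 + 1000)·(-1.8/1000 + 1) − 1000 = -13.63‰
step 3: δ = (-13.63 + 1000)·(6.2/1000 + 1) − 1000 = -7.52‰
step 4: δ = (-7.52 + 1000)·(14.5/1000 + 1) − 1000 = 6.87‰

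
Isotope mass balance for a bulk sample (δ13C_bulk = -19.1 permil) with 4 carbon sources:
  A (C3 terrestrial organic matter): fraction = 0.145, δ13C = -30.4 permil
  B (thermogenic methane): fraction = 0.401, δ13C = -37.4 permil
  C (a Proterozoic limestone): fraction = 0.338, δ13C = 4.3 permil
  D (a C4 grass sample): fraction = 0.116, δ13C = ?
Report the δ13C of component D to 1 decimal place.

Isotope mass balance: δ_bulk = Σ fᵢ·δᵢ.
-19.1 = 0.145×(-30.4) + 0.401×(-37.4) + 0.338×(4.3) + 0.116×δ_D
0.116·δ_D = -19.1 − (-17.952) = -1.148
δ_D = -1.148 / 0.116 = -9.90 permil

-9.9 permil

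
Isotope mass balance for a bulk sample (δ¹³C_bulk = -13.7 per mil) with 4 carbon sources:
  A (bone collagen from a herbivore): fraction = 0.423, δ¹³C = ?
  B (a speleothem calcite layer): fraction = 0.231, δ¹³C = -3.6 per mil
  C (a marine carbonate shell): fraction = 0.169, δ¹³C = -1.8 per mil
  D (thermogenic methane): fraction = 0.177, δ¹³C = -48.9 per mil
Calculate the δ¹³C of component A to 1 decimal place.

Isotope mass balance: δ_bulk = Σ fᵢ·δᵢ.
-13.7 = 0.423×δ_A + 0.231×(-3.6) + 0.169×(-1.8) + 0.177×(-48.9)
0.423·δ_A = -13.7 − (-9.791) = -3.909
δ_A = -3.909 / 0.423 = -9.24 per mil

-9.2 per mil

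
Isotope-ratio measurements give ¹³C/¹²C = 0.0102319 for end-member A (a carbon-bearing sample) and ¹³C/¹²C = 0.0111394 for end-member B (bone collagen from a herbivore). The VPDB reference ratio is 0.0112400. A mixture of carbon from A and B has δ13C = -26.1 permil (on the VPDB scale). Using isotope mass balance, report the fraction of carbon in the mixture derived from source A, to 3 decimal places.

0.212

δ_A = (0.0102319/0.0112400 − 1)×1000 = (0.910311 − 1)×1000 = -89.689 permil
δ_B = (0.0111394/0.0112400 − 1)×1000 = (0.991050 − 1)×1000 = -8.950 permil
f_A = (δ_mix − δ_B)/(δ_A − δ_B) = (-26.1 − (-8.950))/(-89.689 − (-8.950))
f_A = -17.150 / -80.738 = 0.2124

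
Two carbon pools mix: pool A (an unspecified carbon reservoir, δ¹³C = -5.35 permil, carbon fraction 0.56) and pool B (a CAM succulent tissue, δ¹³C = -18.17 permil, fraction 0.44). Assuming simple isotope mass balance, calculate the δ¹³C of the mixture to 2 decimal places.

δ_mix = f_A·δ_A + f_B·δ_B
δ_mix = 0.56 × (-5.35) + 0.44 × (-18.17)
δ_mix = -2.996 + -7.995 = -10.991 permil

-10.99 permil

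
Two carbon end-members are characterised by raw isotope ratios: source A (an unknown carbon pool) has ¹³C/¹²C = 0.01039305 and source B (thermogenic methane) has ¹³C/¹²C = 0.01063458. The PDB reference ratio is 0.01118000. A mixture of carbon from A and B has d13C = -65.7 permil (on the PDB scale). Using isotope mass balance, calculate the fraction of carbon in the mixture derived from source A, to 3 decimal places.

0.783

δ_A = (0.01039305/0.01118000 − 1)×1000 = (0.929611 − 1)×1000 = -70.389 permil
δ_B = (0.01063458/0.01118000 − 1)×1000 = (0.951215 − 1)×1000 = -48.785 permil
f_A = (δ_mix − δ_B)/(δ_A − δ_B) = (-65.7 − (-48.785))/(-70.389 − (-48.785))
f_A = -16.915 / -21.604 = 0.7830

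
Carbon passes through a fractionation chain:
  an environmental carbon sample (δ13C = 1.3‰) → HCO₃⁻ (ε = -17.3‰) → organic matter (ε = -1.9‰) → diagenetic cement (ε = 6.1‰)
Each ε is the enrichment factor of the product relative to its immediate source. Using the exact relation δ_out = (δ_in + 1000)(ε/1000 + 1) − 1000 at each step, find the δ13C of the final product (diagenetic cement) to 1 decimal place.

step 1: δ = (1.30 + 1000)·(-17.3/1000 + 1) − 1000 = -16.02‰
step 2: δ = (-16.02 + 1000)·(-1.9/1000 + 1) − 1000 = -17.89‰
step 3: δ = (-17.89 + 1000)·(6.1/1000 + 1) − 1000 = -11.90‰

-11.9‰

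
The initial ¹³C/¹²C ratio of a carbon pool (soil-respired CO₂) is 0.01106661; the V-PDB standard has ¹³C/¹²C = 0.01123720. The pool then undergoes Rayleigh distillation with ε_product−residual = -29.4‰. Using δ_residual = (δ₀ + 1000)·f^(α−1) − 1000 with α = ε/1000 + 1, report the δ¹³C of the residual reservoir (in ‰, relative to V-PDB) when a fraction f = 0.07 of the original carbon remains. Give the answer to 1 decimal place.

δ₀ = (0.01106661/0.01123720 − 1)×1000 = (0.984819 − 1)×1000 = -15.181‰
α − 1 = ε/1000 = -0.0294
f^(α−1) = 0.07^(-0.0294) = 1.081320
δ_res = (-15.181 + 1000) × 1.081320 − 1000 = 1064.904 − 1000 = 64.90‰

64.9‰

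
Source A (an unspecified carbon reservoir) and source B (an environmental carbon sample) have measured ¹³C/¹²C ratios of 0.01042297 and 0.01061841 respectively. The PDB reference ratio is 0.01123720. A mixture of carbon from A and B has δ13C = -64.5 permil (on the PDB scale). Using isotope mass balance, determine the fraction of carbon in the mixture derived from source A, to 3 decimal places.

0.542

δ_A = (0.01042297/0.01123720 − 1)×1000 = (0.927542 − 1)×1000 = -72.458 permil
δ_B = (0.01061841/0.01123720 − 1)×1000 = (0.944934 − 1)×1000 = -55.066 permil
f_A = (δ_mix − δ_B)/(δ_A − δ_B) = (-64.5 − (-55.066))/(-72.458 − (-55.066))
f_A = -9.434 / -17.392 = 0.5424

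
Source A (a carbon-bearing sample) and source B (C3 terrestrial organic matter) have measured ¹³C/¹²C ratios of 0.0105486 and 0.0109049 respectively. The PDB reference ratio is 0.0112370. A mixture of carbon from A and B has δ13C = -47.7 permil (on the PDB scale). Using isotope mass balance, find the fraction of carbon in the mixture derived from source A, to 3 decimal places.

0.572

δ_A = (0.0105486/0.0112370 − 1)×1000 = (0.938738 − 1)×1000 = -61.262 permil
δ_B = (0.0109049/0.0112370 − 1)×1000 = (0.970446 − 1)×1000 = -29.554 permil
f_A = (δ_mix − δ_B)/(δ_A − δ_B) = (-47.7 − (-29.554))/(-61.262 − (-29.554))
f_A = -18.146 / -31.708 = 0.5723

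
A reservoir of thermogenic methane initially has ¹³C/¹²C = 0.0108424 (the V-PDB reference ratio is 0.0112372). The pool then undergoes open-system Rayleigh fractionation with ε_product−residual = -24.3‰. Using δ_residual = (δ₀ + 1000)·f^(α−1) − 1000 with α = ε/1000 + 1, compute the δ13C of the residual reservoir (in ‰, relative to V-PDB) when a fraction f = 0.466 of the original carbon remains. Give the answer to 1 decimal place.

-17.1‰

δ₀ = (0.0108424/0.0112372 − 1)×1000 = (0.964867 − 1)×1000 = -35.133‰
α − 1 = ε/1000 = -0.0243
f^(α−1) = 0.466^(-0.0243) = 1.018728
δ_res = (-35.133 + 1000) × 1.018728 − 1000 = 982.937 − 1000 = -17.06‰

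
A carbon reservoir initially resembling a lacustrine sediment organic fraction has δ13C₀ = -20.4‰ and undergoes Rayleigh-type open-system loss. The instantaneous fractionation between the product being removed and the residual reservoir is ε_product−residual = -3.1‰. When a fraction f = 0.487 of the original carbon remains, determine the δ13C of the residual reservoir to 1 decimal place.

-18.2‰

Rayleigh residual: δ_res = (δ₀ + 1000)·f^(α−1) − 1000
α = ε/1000 + 1 = 0.99690, so α − 1 = -0.00310
f^(α−1) = 0.487^(-0.00310) = 1.002233
δ_res = (-20.4 + 1000) × 1.002233 − 1000 = 981.787 − 1000 = -18.21‰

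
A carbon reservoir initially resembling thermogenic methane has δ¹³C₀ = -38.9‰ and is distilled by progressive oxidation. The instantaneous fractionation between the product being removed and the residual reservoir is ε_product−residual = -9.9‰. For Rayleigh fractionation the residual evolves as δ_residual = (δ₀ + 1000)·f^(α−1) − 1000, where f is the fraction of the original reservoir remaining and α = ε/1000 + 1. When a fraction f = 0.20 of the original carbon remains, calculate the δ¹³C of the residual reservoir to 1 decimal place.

-23.5‰

Rayleigh residual: δ_res = (δ₀ + 1000)·f^(α−1) − 1000
α = ε/1000 + 1 = 0.99010, so α − 1 = -0.00990
f^(α−1) = 0.20^(-0.00990) = 1.016061
δ_res = (-38.9 + 1000) × 1.016061 − 1000 = 976.536 − 1000 = -23.46‰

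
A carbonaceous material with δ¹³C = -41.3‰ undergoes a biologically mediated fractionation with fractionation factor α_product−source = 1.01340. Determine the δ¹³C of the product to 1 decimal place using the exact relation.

-28.5‰

δ_product = (δ_source + 1000)·α − 1000
δ_product = (-41.3 + 1000) × 1.01340 − 1000
δ_product = 971.547 − 1000 = -28.45‰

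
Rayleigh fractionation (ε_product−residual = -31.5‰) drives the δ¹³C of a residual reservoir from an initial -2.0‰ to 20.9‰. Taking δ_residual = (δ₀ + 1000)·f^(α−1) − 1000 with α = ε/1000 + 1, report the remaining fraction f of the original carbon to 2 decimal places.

0.49

α − 1 = ε/1000 = -0.0315
(δ_res + 1000)/(δ₀ + 1000) = (20.9 + 1000)/(-2.0 + 1000) = 1020.9/998.0 = 1.022946
f = 1.022946^(1/-0.0315) = exp(ln(1.022946)/-0.0315) = exp(0.02269/-0.0315)
f = exp(-0.7202) = 0.4867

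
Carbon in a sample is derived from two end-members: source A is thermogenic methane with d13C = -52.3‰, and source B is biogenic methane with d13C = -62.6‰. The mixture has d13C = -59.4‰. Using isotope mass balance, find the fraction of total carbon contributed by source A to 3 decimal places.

δ_mix = f_A·δ_A + (1 − f_A)·δ_B  ⇒  f_A = (δ_mix − δ_B)/(δ_A − δ_B)
f_A = (-59.4 − (-62.6)) / (-52.3 − (-62.6))
f_A = 3.2 / 10.3 = 0.3107

0.311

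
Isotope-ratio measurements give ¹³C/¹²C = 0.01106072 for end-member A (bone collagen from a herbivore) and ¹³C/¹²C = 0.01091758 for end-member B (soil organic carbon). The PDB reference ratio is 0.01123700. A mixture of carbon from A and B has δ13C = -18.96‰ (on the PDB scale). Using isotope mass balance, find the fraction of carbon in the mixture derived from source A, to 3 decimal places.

δ_A = (0.01106072/0.01123700 − 1)×1000 = (0.984313 − 1)×1000 = -15.687‰
δ_B = (0.01091758/0.01123700 − 1)×1000 = (0.971574 − 1)×1000 = -28.426‰
f_A = (δ_mix − δ_B)/(δ_A − δ_B) = (-18.96 − (-28.426))/(-15.687 − (-28.426))
f_A = 9.466 / 12.738 = 0.7431

0.743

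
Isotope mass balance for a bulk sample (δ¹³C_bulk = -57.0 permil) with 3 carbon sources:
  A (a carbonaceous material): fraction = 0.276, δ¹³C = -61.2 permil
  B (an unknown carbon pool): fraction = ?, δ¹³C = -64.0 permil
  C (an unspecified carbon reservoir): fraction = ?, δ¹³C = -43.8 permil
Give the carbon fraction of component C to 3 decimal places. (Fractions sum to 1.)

Let f_C and f_B be the unknown fractions; fractions sum to 1 so f_C + f_B = 0.724.
Mass balance: Σ fᵢ·δᵢ = δ_bulk ⇒ f_C·(-43.8) + f_B·(-64.0) = -57.0 − (-16.891) = -40.109
Substitute f_B = 0.724 − f_C:
f_C·(-43.8 − -64.0) = -40.109 − 0.724×(-64.0) = 6.227
f_C = 6.227 / 20.2 = 0.3083

0.308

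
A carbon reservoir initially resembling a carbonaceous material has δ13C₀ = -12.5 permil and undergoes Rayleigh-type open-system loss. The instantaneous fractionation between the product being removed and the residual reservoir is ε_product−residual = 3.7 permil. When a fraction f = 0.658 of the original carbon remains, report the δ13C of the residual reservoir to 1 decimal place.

Rayleigh residual: δ_res = (δ₀ + 1000)·f^(α−1) − 1000
α = ε/1000 + 1 = 1.00370, so α − 1 = 0.00370
f^(α−1) = 0.658^(0.00370) = 0.998453
δ_res = (-12.5 + 1000) × 0.998453 − 1000 = 985.972 − 1000 = -14.03 permil

-14.0 permil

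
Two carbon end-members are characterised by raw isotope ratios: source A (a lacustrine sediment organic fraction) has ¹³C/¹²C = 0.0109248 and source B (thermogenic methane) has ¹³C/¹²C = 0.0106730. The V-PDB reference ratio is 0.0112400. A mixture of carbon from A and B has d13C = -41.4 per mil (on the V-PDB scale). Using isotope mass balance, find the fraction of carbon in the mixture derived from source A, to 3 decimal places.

0.404

δ_A = (0.0109248/0.0112400 − 1)×1000 = (0.971957 − 1)×1000 = -28.043 per mil
δ_B = (0.0106730/0.0112400 − 1)×1000 = (0.949555 − 1)×1000 = -50.445 per mil
f_A = (δ_mix − δ_B)/(δ_A − δ_B) = (-41.4 − (-50.445))/(-28.043 − (-50.445))
f_A = 9.045 / 22.402 = 0.4037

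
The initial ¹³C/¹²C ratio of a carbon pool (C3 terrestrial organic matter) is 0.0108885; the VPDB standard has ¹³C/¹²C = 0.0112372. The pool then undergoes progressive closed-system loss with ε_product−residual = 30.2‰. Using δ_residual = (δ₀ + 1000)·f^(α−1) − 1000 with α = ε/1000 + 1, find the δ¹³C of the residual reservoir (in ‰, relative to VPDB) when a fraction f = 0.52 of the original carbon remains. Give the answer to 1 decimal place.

-50.0‰

δ₀ = (0.0108885/0.0112372 − 1)×1000 = (0.968969 − 1)×1000 = -31.031‰
α − 1 = ε/1000 = 0.0302
f^(α−1) = 0.52^(0.0302) = 0.980445
δ_res = (-31.031 + 1000) × 0.980445 − 1000 = 950.021 − 1000 = -49.98‰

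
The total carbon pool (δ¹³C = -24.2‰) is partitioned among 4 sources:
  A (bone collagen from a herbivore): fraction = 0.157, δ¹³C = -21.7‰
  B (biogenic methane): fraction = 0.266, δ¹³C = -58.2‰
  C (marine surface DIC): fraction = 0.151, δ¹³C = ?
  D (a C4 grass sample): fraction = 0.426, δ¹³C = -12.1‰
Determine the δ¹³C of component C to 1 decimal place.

-1.0‰

Isotope mass balance: δ_bulk = Σ fᵢ·δᵢ.
-24.2 = 0.157×(-21.7) + 0.266×(-58.2) + 0.151×δ_C + 0.426×(-12.1)
0.151·δ_C = -24.2 − (-24.043) = -0.157
δ_C = -0.157 / 0.151 = -1.04‰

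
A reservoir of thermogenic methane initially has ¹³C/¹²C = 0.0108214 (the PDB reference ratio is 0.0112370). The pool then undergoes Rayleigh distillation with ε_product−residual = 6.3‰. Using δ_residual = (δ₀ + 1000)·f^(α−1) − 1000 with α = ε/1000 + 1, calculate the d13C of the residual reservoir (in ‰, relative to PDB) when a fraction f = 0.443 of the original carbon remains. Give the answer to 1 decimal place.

δ₀ = (0.0108214/0.0112370 − 1)×1000 = (0.963015 − 1)×1000 = -36.985‰
α − 1 = ε/1000 = 0.0063
f^(α−1) = 0.443^(0.0063) = 0.994884
δ_res = (-36.985 + 1000) × 0.994884 − 1000 = 958.088 − 1000 = -41.91‰

-41.9‰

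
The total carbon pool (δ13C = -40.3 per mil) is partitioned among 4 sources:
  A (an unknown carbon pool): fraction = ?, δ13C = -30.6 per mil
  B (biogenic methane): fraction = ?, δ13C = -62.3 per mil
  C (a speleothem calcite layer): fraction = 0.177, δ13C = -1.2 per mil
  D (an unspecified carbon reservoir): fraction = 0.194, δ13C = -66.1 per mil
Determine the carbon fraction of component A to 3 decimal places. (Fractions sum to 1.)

0.376

Let f_A and f_B be the unknown fractions; fractions sum to 1 so f_A + f_B = 0.629.
Mass balance: Σ fᵢ·δᵢ = δ_bulk ⇒ f_A·(-30.6) + f_B·(-62.3) = -40.3 − (-13.036) = -27.264
Substitute f_B = 0.629 − f_A:
f_A·(-30.6 − -62.3) = -27.264 − 0.629×(-62.3) = 11.923
f_A = 11.923 / 31.7 = 0.3761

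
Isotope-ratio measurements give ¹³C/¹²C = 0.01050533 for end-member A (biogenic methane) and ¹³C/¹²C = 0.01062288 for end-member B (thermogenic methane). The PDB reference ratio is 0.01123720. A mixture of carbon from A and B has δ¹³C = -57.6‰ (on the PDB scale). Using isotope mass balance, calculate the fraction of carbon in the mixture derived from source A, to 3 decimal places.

δ_A = (0.01050533/0.01123720 − 1)×1000 = (0.934871 − 1)×1000 = -65.129‰
δ_B = (0.01062288/0.01123720 − 1)×1000 = (0.945332 − 1)×1000 = -54.668‰
f_A = (δ_mix − δ_B)/(δ_A − δ_B) = (-57.6 − (-54.668))/(-65.129 − (-54.668))
f_A = -2.932 / -10.461 = 0.2802

0.280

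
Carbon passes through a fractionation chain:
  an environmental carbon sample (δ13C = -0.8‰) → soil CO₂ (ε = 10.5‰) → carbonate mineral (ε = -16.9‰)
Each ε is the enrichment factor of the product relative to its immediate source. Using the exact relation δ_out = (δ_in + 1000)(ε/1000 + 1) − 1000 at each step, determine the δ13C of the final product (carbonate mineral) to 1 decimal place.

-7.4‰

step 1: δ = (-0.80 + 1000)·(10.5/1000 + 1) − 1000 = 9.69‰
step 2: δ = (9.69 + 1000)·(-16.9/1000 + 1) − 1000 = -7.37‰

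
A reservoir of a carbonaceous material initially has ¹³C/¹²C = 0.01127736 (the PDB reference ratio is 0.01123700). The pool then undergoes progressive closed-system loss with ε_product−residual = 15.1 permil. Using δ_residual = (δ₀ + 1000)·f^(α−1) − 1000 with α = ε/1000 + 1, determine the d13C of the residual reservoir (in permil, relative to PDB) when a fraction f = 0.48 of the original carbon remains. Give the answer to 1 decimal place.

δ₀ = (0.01127736/0.01123700 − 1)×1000 = (1.003592 − 1)×1000 = 3.592 permil
α − 1 = ε/1000 = 0.0151
f^(α−1) = 0.48^(0.0151) = 0.988978
δ_res = (3.592 + 1000) × 0.988978 − 1000 = 992.530 − 1000 = -7.47 permil

-7.5 permil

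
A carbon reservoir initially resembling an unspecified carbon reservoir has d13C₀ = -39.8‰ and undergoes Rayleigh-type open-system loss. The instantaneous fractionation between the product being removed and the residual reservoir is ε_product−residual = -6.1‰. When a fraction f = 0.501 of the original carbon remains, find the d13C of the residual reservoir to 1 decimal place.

-35.7‰

Rayleigh residual: δ_res = (δ₀ + 1000)·f^(α−1) − 1000
α = ε/1000 + 1 = 0.99390, so α − 1 = -0.00610
f^(α−1) = 0.501^(-0.00610) = 1.004225
δ_res = (-39.8 + 1000) × 1.004225 − 1000 = 964.257 − 1000 = -35.74‰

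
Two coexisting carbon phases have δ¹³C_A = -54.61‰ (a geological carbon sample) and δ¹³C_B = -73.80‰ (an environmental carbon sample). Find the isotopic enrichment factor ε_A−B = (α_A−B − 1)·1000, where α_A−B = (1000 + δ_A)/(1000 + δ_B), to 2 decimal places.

20.72‰

α_A−B = (1000 + -54.61) / (1000 + -73.80) = 945.39 / 926.20 = 1.020719
ε_A−B = (1.020719 − 1) × 1000 = 20.719‰
(The approximation ε ≈ δ_A − δ_B would give 19.19‰.)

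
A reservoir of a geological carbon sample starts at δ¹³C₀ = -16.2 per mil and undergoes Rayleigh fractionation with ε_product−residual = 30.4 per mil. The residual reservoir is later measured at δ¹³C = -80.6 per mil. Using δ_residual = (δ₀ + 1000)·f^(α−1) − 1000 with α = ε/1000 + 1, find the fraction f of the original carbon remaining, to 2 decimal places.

α − 1 = ε/1000 = 0.0304
(δ_res + 1000)/(δ₀ + 1000) = (-80.6 + 1000)/(-16.2 + 1000) = 919.4/983.8 = 0.934540
f = 0.934540^(1/0.0304) = exp(ln(0.934540)/0.0304) = exp(-0.06770/0.0304)
f = exp(-2.2270) = 0.1078

0.11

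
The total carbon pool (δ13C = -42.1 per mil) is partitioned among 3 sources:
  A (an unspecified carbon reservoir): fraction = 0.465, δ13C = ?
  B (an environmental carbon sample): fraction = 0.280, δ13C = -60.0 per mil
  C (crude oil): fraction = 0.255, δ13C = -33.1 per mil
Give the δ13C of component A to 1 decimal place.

-36.3 per mil

Isotope mass balance: δ_bulk = Σ fᵢ·δᵢ.
-42.1 = 0.465×δ_A + 0.280×(-60.0) + 0.255×(-33.1)
0.465·δ_A = -42.1 − (-25.241) = -16.860
δ_A = -16.860 / 0.465 = -36.26 per mil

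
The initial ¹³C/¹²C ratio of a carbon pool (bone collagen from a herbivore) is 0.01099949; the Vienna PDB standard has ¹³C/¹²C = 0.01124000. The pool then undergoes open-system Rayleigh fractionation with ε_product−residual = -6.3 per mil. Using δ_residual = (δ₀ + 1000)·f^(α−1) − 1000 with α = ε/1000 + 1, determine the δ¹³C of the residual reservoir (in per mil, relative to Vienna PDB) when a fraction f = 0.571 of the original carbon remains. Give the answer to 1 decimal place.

-17.9 per mil

δ₀ = (0.01099949/0.01124000 − 1)×1000 = (0.978602 − 1)×1000 = -21.398 per mil
α − 1 = ε/1000 = -0.0063
f^(α−1) = 0.571^(-0.0063) = 1.003537
δ_res = (-21.398 + 1000) × 1.003537 − 1000 = 982.063 − 1000 = -17.94 per mil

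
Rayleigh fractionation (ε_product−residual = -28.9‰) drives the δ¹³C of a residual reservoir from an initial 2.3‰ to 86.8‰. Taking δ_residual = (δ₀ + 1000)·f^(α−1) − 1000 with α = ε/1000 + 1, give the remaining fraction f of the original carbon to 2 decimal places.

α − 1 = ε/1000 = -0.0289
(δ_res + 1000)/(δ₀ + 1000) = (86.8 + 1000)/(2.3 + 1000) = 1086.8/1002.3 = 1.084306
f = 1.084306^(1/-0.0289) = exp(ln(1.084306)/-0.0289) = exp(0.08094/-0.0289)
f = exp(-2.8007) = 0.0608

0.06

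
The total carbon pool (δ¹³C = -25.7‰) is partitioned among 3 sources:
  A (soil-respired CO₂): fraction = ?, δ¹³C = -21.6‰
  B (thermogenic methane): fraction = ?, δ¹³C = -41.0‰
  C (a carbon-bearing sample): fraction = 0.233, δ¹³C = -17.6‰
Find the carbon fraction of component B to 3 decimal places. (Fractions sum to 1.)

Let f_B and f_A be the unknown fractions; fractions sum to 1 so f_B + f_A = 0.767.
Mass balance: Σ fᵢ·δᵢ = δ_bulk ⇒ f_B·(-41.0) + f_A·(-21.6) = -25.7 − (-4.101) = -21.599
Substitute f_A = 0.767 − f_B:
f_B·(-41.0 − -21.6) = -21.599 − 0.767×(-21.6) = -5.032
f_B = -5.032 / -19.4 = 0.2594

0.259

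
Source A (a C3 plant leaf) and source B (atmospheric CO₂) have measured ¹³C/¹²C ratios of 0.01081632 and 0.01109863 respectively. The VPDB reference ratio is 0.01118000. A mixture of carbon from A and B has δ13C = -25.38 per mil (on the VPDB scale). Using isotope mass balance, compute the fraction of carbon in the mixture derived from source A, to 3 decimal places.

δ_A = (0.01081632/0.01118000 − 1)×1000 = (0.967470 − 1)×1000 = -32.530 per mil
δ_B = (0.01109863/0.01118000 − 1)×1000 = (0.992722 − 1)×1000 = -7.278 per mil
f_A = (δ_mix − δ_B)/(δ_A − δ_B) = (-25.38 − (-7.278))/(-32.530 − (-7.278))
f_A = -18.102 / -25.251 = 0.7169

0.717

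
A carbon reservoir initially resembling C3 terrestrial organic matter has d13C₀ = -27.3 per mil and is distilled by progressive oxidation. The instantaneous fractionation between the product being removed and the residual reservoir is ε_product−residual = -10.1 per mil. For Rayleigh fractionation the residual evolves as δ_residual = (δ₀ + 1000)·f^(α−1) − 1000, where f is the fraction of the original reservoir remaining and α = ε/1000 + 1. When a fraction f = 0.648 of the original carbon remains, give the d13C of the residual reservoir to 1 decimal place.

-23.0 per mil

Rayleigh residual: δ_res = (δ₀ + 1000)·f^(α−1) − 1000
α = ε/1000 + 1 = 0.98990, so α − 1 = -0.01010
f^(α−1) = 0.648^(-0.01010) = 1.004392
δ_res = (-27.3 + 1000) × 1.004392 − 1000 = 976.972 − 1000 = -23.03 per mil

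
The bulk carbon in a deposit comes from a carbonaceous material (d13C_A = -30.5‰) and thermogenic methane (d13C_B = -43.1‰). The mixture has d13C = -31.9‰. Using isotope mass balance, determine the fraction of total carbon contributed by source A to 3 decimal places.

δ_mix = f_A·δ_A + (1 − f_A)·δ_B  ⇒  f_A = (δ_mix − δ_B)/(δ_A − δ_B)
f_A = (-31.9 − (-43.1)) / (-30.5 − (-43.1))
f_A = 11.2 / 12.6 = 0.8889

0.889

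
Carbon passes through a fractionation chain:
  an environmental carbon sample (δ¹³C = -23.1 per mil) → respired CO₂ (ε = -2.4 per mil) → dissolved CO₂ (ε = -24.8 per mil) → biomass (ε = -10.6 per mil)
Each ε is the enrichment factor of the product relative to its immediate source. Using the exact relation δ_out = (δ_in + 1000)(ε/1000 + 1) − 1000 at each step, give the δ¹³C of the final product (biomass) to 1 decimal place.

-59.7 per mil

step 1: δ = (-23.10 + 1000)·(-2.4/1000 + 1) − 1000 = -25.44 per mil
step 2: δ = (-25.44 + 1000)·(-24.8/1000 + 1) − 1000 = -49.61 per mil
step 3: δ = (-49.61 + 1000)·(-10.6/1000 + 1) − 1000 = -59.69 per mil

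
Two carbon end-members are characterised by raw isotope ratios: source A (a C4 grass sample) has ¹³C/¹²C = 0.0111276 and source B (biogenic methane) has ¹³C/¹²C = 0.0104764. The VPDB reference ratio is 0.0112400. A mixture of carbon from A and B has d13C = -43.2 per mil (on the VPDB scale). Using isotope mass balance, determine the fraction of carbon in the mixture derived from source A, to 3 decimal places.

0.427

δ_A = (0.0111276/0.0112400 − 1)×1000 = (0.990000 − 1)×1000 = -10.000 per mil
δ_B = (0.0104764/0.0112400 − 1)×1000 = (0.932064 − 1)×1000 = -67.936 per mil
f_A = (δ_mix − δ_B)/(δ_A − δ_B) = (-43.2 − (-67.936))/(-10.000 − (-67.936))
f_A = 24.736 / 57.936 = 0.4270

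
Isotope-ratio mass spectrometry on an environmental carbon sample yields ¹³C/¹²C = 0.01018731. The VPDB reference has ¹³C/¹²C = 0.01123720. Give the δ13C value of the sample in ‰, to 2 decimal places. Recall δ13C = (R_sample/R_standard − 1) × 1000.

-93.43‰

δ13C = (R_sample / R_standard − 1) × 1000
R_sample / R_standard = 0.01018731 / 0.01123720 = 0.906570
δ13C = (0.906570 − 1) × 1000 = -93.430‰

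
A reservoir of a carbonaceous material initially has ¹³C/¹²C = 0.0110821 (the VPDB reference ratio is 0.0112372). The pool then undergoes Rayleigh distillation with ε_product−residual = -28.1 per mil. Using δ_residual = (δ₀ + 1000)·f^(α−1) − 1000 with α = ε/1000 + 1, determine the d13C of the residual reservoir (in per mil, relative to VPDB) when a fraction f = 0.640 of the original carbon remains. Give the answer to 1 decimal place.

-1.4 per mil

δ₀ = (0.0110821/0.0112372 − 1)×1000 = (0.986198 − 1)×1000 = -13.802 per mil
α − 1 = ε/1000 = -0.0281
f^(α−1) = 0.640^(-0.0281) = 1.012620
δ_res = (-13.802 + 1000) × 1.012620 − 1000 = 998.643 − 1000 = -1.36 per mil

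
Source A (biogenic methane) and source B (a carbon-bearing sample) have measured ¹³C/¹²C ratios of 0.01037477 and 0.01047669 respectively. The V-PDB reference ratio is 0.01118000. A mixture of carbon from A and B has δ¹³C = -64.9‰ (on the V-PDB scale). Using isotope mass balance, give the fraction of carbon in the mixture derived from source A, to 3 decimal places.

0.219

δ_A = (0.01037477/0.01118000 − 1)×1000 = (0.927976 − 1)×1000 = -72.024‰
δ_B = (0.01047669/0.01118000 − 1)×1000 = (0.937092 − 1)×1000 = -62.908‰
f_A = (δ_mix − δ_B)/(δ_A − δ_B) = (-64.9 − (-62.908))/(-72.024 − (-62.908))
f_A = -1.992 / -9.116 = 0.2185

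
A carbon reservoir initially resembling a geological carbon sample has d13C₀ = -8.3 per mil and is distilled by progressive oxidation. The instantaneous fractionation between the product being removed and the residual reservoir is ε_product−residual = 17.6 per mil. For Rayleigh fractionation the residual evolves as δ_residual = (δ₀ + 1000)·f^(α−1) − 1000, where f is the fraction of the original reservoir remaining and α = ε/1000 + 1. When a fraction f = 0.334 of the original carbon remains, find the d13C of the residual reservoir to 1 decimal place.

-27.3 per mil

Rayleigh residual: δ_res = (δ₀ + 1000)·f^(α−1) − 1000
α = ε/1000 + 1 = 1.01760, so α − 1 = 0.01760
f^(α−1) = 0.334^(0.01760) = 0.980885
δ_res = (-8.3 + 1000) × 0.980885 − 1000 = 972.743 − 1000 = -27.26 per mil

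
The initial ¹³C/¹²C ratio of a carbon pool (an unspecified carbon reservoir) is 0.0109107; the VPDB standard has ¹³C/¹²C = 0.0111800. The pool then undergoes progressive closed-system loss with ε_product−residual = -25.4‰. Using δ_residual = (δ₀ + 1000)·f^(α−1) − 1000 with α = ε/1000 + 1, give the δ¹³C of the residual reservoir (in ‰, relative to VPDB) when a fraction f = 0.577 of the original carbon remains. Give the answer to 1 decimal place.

δ₀ = (0.0109107/0.0111800 − 1)×1000 = (0.975912 − 1)×1000 = -24.088‰
α − 1 = ε/1000 = -0.0254
f^(α−1) = 0.577^(-0.0254) = 1.014066
δ_res = (-24.088 + 1000) × 1.014066 − 1000 = 989.639 − 1000 = -10.36‰

-10.4‰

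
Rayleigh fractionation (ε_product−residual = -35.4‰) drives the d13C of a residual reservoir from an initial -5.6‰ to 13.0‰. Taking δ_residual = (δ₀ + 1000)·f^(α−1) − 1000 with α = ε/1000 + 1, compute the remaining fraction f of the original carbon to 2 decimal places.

α − 1 = ε/1000 = -0.0354
(δ_res + 1000)/(δ₀ + 1000) = (13.0 + 1000)/(-5.6 + 1000) = 1013.0/994.4 = 1.018705
f = 1.018705^(1/-0.0354) = exp(ln(1.018705)/-0.0354) = exp(0.01853/-0.0354)
f = exp(-0.5235) = 0.5924

0.59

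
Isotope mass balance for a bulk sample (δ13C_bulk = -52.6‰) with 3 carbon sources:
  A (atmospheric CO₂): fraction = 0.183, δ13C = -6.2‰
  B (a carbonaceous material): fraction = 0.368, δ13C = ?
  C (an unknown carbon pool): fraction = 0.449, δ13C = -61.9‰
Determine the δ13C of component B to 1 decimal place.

Isotope mass balance: δ_bulk = Σ fᵢ·δᵢ.
-52.6 = 0.183×(-6.2) + 0.368×δ_B + 0.449×(-61.9)
0.368·δ_B = -52.6 − (-28.928) = -23.672
δ_B = -23.672 / 0.368 = -64.33‰

-64.3‰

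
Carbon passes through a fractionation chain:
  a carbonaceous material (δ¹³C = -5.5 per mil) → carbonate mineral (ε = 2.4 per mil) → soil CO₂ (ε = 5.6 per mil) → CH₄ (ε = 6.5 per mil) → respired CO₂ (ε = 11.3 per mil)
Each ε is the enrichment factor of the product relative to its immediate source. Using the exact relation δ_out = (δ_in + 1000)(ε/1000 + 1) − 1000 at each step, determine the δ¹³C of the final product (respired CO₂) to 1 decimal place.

20.4 per mil

step 1: δ = (-5.50 + 1000)·(2.4/1000 + 1) − 1000 = -3.11 per mil
step 2: δ = (-3.11 + 1000)·(5.6/1000 + 1) − 1000 = 2.47 per mil
step 3: δ = (2.47 + 1000)·(6.5/1000 + 1) − 1000 = 8.99 per mil
step 4: δ = (8.99 + 1000)·(11.3/1000 + 1) − 1000 = 20.39 per mil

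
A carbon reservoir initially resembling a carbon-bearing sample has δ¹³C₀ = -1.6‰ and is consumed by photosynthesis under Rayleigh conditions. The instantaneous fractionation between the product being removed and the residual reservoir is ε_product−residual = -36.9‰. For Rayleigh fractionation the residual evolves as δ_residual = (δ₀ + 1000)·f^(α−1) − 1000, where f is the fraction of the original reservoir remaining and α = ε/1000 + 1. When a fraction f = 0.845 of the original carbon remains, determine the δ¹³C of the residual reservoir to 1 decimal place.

Rayleigh residual: δ_res = (δ₀ + 1000)·f^(α−1) − 1000
α = ε/1000 + 1 = 0.96310, so α − 1 = -0.03690
f^(α−1) = 0.845^(-0.03690) = 1.006234
δ_res = (-1.6 + 1000) × 1.006234 − 1000 = 1004.624 − 1000 = 4.62‰

4.6‰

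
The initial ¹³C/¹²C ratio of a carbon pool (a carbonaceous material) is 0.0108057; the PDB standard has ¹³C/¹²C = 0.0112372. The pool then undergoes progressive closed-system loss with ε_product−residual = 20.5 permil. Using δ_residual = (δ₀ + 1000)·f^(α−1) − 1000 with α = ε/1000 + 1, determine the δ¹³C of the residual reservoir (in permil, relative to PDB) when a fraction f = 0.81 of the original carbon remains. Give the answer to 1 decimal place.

δ₀ = (0.0108057/0.0112372 − 1)×1000 = (0.961601 − 1)×1000 = -38.399 permil
α − 1 = ε/1000 = 0.0205
f^(α−1) = 0.81^(0.0205) = 0.995690
δ_res = (-38.399 + 1000) × 0.995690 − 1000 = 957.456 − 1000 = -42.54 permil

-42.5 permil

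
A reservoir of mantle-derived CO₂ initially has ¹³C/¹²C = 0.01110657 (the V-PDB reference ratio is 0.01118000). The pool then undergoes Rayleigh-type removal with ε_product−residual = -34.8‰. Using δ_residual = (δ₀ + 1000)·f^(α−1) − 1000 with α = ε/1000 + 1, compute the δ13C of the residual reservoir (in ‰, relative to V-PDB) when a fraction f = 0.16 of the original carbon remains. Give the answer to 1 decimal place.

δ₀ = (0.01110657/0.01118000 − 1)×1000 = (0.993432 − 1)×1000 = -6.568‰
α − 1 = ε/1000 = -0.0348
f^(α−1) = 0.16^(-0.0348) = 1.065851
δ_res = (-6.568 + 1000) × 1.065851 − 1000 = 1058.851 − 1000 = 58.85‰

58.9‰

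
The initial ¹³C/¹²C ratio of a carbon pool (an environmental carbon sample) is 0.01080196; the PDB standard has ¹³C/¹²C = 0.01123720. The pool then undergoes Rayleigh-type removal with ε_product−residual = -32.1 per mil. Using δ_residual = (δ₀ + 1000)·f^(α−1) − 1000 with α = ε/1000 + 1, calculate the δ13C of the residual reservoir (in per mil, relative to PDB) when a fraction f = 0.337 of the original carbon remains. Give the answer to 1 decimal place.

δ₀ = (0.01080196/0.01123720 − 1)×1000 = (0.961268 − 1)×1000 = -38.732 per mil
α − 1 = ε/1000 = -0.0321
f^(α−1) = 0.337^(-0.0321) = 1.035531
δ_res = (-38.732 + 1000) × 1.035531 − 1000 = 995.423 − 1000 = -4.58 per mil

-4.6 per mil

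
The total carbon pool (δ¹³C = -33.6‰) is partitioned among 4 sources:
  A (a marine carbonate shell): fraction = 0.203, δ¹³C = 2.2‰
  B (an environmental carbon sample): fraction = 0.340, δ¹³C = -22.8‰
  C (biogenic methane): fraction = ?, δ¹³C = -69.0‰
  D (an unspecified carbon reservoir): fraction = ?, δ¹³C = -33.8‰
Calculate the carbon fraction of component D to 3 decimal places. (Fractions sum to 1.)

0.149

Let f_D and f_C be the unknown fractions; fractions sum to 1 so f_D + f_C = 0.457.
Mass balance: Σ fᵢ·δᵢ = δ_bulk ⇒ f_D·(-33.8) + f_C·(-69.0) = -33.6 − (-7.305) = -26.295
Substitute f_C = 0.457 − f_D:
f_D·(-33.8 − -69.0) = -26.295 − 0.457×(-69.0) = 5.238
f_D = 5.238 / 35.2 = 0.1488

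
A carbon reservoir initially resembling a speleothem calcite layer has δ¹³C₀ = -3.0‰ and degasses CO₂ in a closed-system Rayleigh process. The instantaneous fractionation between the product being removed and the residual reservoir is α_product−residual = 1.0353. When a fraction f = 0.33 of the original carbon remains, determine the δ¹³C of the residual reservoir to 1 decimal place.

-41.3‰

Rayleigh residual: δ_res = (δ₀ + 1000)·f^(α−1) − 1000
α − 1 = 0.03530
f^(α−1) = 0.33^(0.03530) = 0.961620
δ_res = (-3.0 + 1000) × 0.961620 − 1000 = 958.735 − 1000 = -41.26‰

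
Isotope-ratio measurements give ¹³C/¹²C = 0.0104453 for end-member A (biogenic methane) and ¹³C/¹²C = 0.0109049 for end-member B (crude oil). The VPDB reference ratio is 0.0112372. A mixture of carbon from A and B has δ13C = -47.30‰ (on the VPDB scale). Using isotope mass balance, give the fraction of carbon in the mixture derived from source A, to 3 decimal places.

δ_A = (0.0104453/0.0112372 − 1)×1000 = (0.929529 − 1)×1000 = -70.471‰
δ_B = (0.0109049/0.0112372 − 1)×1000 = (0.970429 − 1)×1000 = -29.571‰
f_A = (δ_mix − δ_B)/(δ_A − δ_B) = (-47.30 − (-29.571))/(-70.471 − (-29.571))
f_A = -17.729 / -40.900 = 0.4335

0.433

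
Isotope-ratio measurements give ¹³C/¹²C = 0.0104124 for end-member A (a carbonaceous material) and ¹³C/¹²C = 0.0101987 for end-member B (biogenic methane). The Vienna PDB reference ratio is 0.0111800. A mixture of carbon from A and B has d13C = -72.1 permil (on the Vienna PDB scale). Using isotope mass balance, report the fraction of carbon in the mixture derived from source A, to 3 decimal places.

0.820

δ_A = (0.0104124/0.0111800 − 1)×1000 = (0.931342 − 1)×1000 = -68.658 permil
δ_B = (0.0101987/0.0111800 − 1)×1000 = (0.912227 − 1)×1000 = -87.773 permil
f_A = (δ_mix − δ_B)/(δ_A − δ_B) = (-72.1 − (-87.773))/(-68.658 − (-87.773))
f_A = 15.673 / 19.114 = 0.8199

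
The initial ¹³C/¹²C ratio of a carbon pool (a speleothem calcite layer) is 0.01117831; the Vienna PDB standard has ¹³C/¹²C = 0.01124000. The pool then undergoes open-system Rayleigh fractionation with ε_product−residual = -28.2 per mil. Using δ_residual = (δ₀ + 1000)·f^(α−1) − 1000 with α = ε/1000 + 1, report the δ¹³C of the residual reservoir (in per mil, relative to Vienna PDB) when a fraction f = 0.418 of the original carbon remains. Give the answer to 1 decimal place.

19.3 per mil

δ₀ = (0.01117831/0.01124000 − 1)×1000 = (0.994512 − 1)×1000 = -5.488 per mil
α − 1 = ε/1000 = -0.0282
f^(α−1) = 0.418^(-0.0282) = 1.024903
δ_res = (-5.488 + 1000) × 1.024903 − 1000 = 1019.278 − 1000 = 19.28 per mil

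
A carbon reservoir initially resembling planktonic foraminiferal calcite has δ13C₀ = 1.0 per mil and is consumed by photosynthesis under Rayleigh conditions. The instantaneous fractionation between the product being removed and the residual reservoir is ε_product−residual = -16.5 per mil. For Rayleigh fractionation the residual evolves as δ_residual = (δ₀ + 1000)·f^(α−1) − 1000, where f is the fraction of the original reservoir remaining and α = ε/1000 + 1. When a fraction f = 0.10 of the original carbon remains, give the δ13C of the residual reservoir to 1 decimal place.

Rayleigh residual: δ_res = (δ₀ + 1000)·f^(α−1) − 1000
α = ε/1000 + 1 = 0.98350, so α − 1 = -0.01650
f^(α−1) = 0.10^(-0.01650) = 1.038724
δ_res = (1.0 + 1000) × 1.038724 − 1000 = 1039.762 − 1000 = 39.76 per mil

39.8 per mil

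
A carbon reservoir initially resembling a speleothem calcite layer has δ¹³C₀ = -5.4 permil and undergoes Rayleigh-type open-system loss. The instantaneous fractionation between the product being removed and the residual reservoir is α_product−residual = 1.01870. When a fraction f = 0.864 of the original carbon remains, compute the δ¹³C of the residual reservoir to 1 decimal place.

Rayleigh residual: δ_res = (δ₀ + 1000)·f^(α−1) − 1000
α − 1 = 0.01870
f^(α−1) = 0.864^(0.01870) = 0.997270
δ_res = (-5.4 + 1000) × 0.997270 − 1000 = 991.885 − 1000 = -8.12 permil

-8.1 permil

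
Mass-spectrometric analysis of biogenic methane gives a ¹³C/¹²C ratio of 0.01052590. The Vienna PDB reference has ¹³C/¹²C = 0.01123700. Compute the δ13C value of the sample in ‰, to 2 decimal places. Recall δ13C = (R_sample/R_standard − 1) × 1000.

δ13C = (R_sample / R_standard − 1) × 1000
R_sample / R_standard = 0.01052590 / 0.01123700 = 0.936718
δ13C = (0.936718 − 1) × 1000 = -63.282‰

-63.28‰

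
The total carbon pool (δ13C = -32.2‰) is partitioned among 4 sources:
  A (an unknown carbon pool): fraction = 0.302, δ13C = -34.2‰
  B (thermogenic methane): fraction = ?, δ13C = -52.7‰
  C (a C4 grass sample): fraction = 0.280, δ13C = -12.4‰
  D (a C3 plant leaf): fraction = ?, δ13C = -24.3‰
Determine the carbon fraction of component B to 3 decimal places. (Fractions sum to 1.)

Let f_B and f_D be the unknown fractions; fractions sum to 1 so f_B + f_D = 0.418.
Mass balance: Σ fᵢ·δᵢ = δ_bulk ⇒ f_B·(-52.7) + f_D·(-24.3) = -32.2 − (-13.800) = -18.400
Substitute f_D = 0.418 − f_B:
f_B·(-52.7 − -24.3) = -18.400 − 0.418×(-24.3) = -8.242
f_B = -8.242 / -28.4 = 0.2902

0.290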